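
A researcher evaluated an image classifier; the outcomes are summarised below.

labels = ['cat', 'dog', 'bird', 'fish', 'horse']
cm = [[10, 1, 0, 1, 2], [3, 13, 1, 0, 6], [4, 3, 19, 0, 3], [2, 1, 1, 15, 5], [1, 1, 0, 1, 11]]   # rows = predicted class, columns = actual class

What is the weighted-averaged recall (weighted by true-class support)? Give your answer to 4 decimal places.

0.6538

Per-class recall (TP/(TP+FN)):
  cat: TP=10, FN=3+4+2+1=10 → 10/20 = 0.50000
  dog: TP=13, FN=1+3+1+1=6 → 13/19 = 0.68421
  bird: TP=19, FN=0+1+1+0=2 → 19/21 = 0.90476
  fish: TP=15, FN=1+0+0+1=2 → 15/17 = 0.88235
  horse: TP=11, FN=2+6+3+5=16 → 11/27 = 0.40741
Weighted-recall = Σ (supportᵢ/N)·recallᵢ with N=104: (20/104)·0.50000 + (19/104)·0.68421 + (21/104)·0.90476 + (17/104)·0.88235 + (27/104)·0.40741 = 0.6538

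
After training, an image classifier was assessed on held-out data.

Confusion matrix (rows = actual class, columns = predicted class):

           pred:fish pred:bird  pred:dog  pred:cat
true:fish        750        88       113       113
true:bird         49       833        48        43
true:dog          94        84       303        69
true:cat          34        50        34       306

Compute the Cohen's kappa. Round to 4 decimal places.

0.6238

Observed agreement pₒ = trace/N = 2192/3011 = 0.72800
Expected agreement pₑ = Σ (rowᵢ·colᵢ)/N² = (1064·927 + 973·1055 + 550·498 + 424·531)/3011² = 0.27706
κ = (pₒ − pₑ)/(1 − pₑ) = (0.72800 − 0.27706)/(1 − 0.27706) = 0.6238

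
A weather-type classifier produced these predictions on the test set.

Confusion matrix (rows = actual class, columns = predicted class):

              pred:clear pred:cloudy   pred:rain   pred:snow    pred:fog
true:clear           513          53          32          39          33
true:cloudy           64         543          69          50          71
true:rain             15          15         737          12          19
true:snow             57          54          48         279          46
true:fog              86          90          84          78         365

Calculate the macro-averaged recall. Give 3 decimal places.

0.693

Per-class recall (TP/(TP+FN)):
  clear: TP=513, FN=53+32+39+33=157 → 513/670 = 0.7657
  cloudy: TP=543, FN=64+69+50+71=254 → 543/797 = 0.6813
  rain: TP=737, FN=15+15+12+19=61 → 737/798 = 0.9236
  snow: TP=279, FN=57+54+48+46=205 → 279/484 = 0.5764
  fog: TP=365, FN=86+90+84+78=338 → 365/703 = 0.5192
Macro-recall = mean = (0.7657 + 0.6813 + 0.9236 + 0.5764 + 0.5192) / 5 = 0.693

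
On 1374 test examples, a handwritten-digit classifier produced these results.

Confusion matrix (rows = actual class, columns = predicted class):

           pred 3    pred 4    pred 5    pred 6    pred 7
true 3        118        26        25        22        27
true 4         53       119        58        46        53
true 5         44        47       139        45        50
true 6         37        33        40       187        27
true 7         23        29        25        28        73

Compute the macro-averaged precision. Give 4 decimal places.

Per-class precision (TP/(TP+FP)):
  3: TP=118, FP=53+44+37+23=157 → 118/275 = 0.42909
  4: TP=119, FP=26+47+33+29=135 → 119/254 = 0.46850
  5: TP=139, FP=25+58+40+25=148 → 139/287 = 0.48432
  6: TP=187, FP=22+46+45+28=141 → 187/328 = 0.57012
  7: TP=73, FP=27+53+50+27=157 → 73/230 = 0.31739
Macro-precision = mean = (0.42909 + 0.46850 + 0.48432 + 0.57012 + 0.31739) / 5 = 0.4539

0.4539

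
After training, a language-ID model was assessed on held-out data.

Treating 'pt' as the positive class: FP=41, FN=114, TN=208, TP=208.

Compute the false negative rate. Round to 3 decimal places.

0.354

FNR = FN/(FN+TP) = 114/(114+208) = 0.354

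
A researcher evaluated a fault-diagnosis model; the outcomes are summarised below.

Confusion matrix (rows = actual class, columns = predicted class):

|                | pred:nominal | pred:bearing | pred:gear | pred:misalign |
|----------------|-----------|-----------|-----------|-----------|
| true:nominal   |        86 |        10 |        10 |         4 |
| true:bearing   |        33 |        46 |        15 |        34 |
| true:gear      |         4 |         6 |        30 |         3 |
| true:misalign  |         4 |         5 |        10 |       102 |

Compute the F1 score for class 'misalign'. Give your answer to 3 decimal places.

F1 score = 2·TP/(2·TP+FP+FN).
misalign: TP=102, FP=4+34+3=41, FN=4+5+10=19 → 204/264 = 0.7727

0.773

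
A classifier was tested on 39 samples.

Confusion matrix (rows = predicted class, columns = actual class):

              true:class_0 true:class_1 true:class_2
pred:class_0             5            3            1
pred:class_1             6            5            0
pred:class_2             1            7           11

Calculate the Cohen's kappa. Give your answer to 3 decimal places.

Observed agreement pₒ = trace/N = 21/39 = 0.5385
Expected agreement pₑ = Σ (rowᵢ·colᵢ)/N² = (12·9 + 15·11 + 12·19)/39² = 0.3294
κ = (pₒ − pₑ)/(1 − pₑ) = (0.5385 − 0.3294)/(1 − 0.3294) = 0.312

0.312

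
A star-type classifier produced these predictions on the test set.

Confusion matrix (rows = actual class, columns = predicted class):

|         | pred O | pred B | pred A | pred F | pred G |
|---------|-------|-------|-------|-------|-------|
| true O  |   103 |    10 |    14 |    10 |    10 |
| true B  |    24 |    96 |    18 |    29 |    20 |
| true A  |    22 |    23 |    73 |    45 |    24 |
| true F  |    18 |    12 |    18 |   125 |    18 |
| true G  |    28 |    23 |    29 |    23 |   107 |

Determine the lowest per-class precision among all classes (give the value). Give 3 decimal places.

0.480

Per-class precision (TP/(TP+FP)):
  O: TP=103, FP=24+22+18+28=92 → 103/195 = 0.5282
  B: TP=96, FP=10+23+12+23=68 → 96/164 = 0.5854
  A: TP=73, FP=14+18+18+29=79 → 73/152 = 0.4803
  F: TP=125, FP=10+29+45+23=107 → 125/232 = 0.5388
  G: TP=107, FP=10+20+24+18=72 → 107/179 = 0.5978
Lowest is class 'A' with precision = 0.480.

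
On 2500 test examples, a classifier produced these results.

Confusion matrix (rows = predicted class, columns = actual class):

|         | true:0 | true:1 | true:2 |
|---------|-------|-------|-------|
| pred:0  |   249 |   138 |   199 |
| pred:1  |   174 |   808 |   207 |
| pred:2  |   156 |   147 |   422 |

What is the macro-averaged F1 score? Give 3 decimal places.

Per-class F1 score (2·TP/(2·TP+FP+FN)):
  0: TP=249, FP=138+199=337, FN=174+156=330 → 498/1165 = 0.4275
  1: TP=808, FP=174+207=381, FN=138+147=285 → 1616/2282 = 0.7082
  2: TP=422, FP=156+147=303, FN=199+207=406 → 844/1553 = 0.5435
Macro-F1 score = mean = (0.4275 + 0.7082 + 0.5435) / 3 = 0.560

0.560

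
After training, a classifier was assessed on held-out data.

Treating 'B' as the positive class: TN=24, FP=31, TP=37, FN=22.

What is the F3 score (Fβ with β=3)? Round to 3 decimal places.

Fβ = (1+β²)·TP / ((1+β²)·TP + β²·FN + FP), with β²=9
= 10·37 / (10·37 + 9·22 + 31) = 0.618

0.618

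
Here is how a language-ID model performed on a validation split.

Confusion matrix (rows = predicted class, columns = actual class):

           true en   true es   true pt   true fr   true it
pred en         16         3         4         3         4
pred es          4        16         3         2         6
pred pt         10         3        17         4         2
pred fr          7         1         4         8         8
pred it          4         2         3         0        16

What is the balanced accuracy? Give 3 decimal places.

Balanced accuracy = mean of per-class recall.
  en: recall = 16/41 = 0.3902
  es: recall = 16/25 = 0.6400
  pt: recall = 17/31 = 0.5484
  fr: recall = 8/17 = 0.4706
  it: recall = 16/36 = 0.4444
Mean = (0.3902 + 0.6400 + 0.5484 + 0.4706 + 0.4444) / 5 = 0.499

0.499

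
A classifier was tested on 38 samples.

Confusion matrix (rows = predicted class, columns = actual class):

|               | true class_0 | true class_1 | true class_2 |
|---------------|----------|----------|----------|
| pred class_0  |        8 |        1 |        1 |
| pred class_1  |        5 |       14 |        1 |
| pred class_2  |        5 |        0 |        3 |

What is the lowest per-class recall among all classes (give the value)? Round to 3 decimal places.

Per-class recall (TP/(TP+FN)):
  class_0: TP=8, FN=5+5=10 → 8/18 = 0.4444
  class_1: TP=14, FN=1+0=1 → 14/15 = 0.9333
  class_2: TP=3, FN=1+1=2 → 3/5 = 0.6000
Lowest is class 'class_0' with recall = 0.444.

0.444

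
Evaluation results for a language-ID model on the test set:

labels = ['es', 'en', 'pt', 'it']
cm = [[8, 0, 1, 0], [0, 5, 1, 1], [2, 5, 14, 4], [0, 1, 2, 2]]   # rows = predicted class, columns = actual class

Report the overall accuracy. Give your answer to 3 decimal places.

0.630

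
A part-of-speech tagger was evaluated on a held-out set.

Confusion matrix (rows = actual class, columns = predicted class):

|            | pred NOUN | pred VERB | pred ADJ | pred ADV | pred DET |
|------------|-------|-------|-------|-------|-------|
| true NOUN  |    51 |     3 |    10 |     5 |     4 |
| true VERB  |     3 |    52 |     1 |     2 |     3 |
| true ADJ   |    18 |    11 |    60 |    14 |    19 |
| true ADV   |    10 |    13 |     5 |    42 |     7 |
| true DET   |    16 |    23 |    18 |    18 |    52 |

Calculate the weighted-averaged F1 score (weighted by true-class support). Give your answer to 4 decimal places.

0.5510

Per-class F1 score (2·TP/(2·TP+FP+FN)):
  NOUN: TP=51, FP=3+18+10+16=47, FN=3+10+5+4=22 → 102/171 = 0.59649
  VERB: TP=52, FP=3+11+13+23=50, FN=3+1+2+3=9 → 104/163 = 0.63804
  ADJ: TP=60, FP=10+1+5+18=34, FN=18+11+14+19=62 → 120/216 = 0.55556
  ADV: TP=42, FP=5+2+14+18=39, FN=10+13+5+7=35 → 84/158 = 0.53165
  DET: TP=52, FP=4+3+19+7=33, FN=16+23+18+18=75 → 104/212 = 0.49057
Weighted-F1 score = Σ (supportᵢ/N)·F1 scoreᵢ with N=460: (73/460)·0.59649 + (61/460)·0.63804 + (122/460)·0.55556 + (77/460)·0.53165 + (127/460)·0.49057 = 0.5510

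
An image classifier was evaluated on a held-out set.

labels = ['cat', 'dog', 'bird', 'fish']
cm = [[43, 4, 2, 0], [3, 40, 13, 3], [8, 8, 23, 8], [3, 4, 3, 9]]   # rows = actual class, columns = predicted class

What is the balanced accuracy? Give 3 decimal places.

Balanced accuracy = mean of per-class recall.
  cat: recall = 43/49 = 0.8776
  dog: recall = 40/59 = 0.6780
  bird: recall = 23/47 = 0.4894
  fish: recall = 9/19 = 0.4737
Mean = (0.8776 + 0.6780 + 0.4894 + 0.4737) / 4 = 0.630

0.630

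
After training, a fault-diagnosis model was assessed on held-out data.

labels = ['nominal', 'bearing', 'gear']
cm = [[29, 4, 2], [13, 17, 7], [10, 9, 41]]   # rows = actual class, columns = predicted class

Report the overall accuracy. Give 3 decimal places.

0.659

Accuracy = trace / total = (29+17+41=87) / 132 = 87/132 = 0.659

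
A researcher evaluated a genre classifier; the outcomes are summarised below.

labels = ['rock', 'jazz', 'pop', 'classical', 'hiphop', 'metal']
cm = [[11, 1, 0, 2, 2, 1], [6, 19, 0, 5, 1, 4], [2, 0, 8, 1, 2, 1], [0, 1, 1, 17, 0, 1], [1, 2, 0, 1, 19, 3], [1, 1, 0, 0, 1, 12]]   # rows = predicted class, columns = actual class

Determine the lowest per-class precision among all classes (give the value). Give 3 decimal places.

0.543

Per-class precision (TP/(TP+FP)):
  rock: TP=11, FP=1+0+2+2+1=6 → 11/17 = 0.6471
  jazz: TP=19, FP=6+0+5+1+4=16 → 19/35 = 0.5429
  pop: TP=8, FP=2+0+1+2+1=6 → 8/14 = 0.5714
  classical: TP=17, FP=0+1+1+0+1=3 → 17/20 = 0.8500
  hiphop: TP=19, FP=1+2+0+1+3=7 → 19/26 = 0.7308
  metal: TP=12, FP=1+1+0+0+1=3 → 12/15 = 0.8000
Lowest is class 'jazz' with precision = 0.543.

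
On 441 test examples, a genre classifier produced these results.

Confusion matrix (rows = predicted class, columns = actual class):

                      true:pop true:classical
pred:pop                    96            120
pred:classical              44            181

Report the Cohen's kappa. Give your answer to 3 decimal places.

0.251

Observed agreement pₒ = trace/N = 277/441 = 0.6281
Expected agreement pₑ = Σ (rowᵢ·colᵢ)/N² = (140·216 + 301·225)/441² = 0.5037
κ = (pₒ − pₑ)/(1 − pₑ) = (0.6281 − 0.5037)/(1 − 0.5037) = 0.251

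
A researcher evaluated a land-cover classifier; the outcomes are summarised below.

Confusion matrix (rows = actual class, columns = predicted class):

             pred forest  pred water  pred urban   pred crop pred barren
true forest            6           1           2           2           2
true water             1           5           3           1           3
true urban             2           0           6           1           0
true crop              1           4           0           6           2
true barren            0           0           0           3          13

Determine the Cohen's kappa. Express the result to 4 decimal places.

Observed agreement pₒ = trace/N = 36/64 = 0.56250
Expected agreement pₑ = Σ (rowᵢ·colᵢ)/N² = (13·10 + 13·10 + 9·11 + 13·13 + 16·20)/64² = 0.20703
κ = (pₒ − pₑ)/(1 − pₑ) = (0.56250 − 0.20703)/(1 − 0.20703) = 0.4483

0.4483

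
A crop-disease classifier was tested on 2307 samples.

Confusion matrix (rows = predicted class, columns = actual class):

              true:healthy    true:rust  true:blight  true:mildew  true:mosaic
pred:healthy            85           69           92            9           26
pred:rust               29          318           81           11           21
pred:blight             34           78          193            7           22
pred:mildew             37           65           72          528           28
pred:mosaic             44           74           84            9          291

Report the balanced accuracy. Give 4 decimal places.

Balanced accuracy = mean of per-class recall.
  healthy: recall = 85/229 = 0.37118
  rust: recall = 318/604 = 0.52649
  blight: recall = 193/522 = 0.36973
  mildew: recall = 528/564 = 0.93617
  mosaic: recall = 291/388 = 0.75000
Mean = (0.37118 + 0.52649 + 0.36973 + 0.93617 + 0.75000) / 5 = 0.5907

0.5907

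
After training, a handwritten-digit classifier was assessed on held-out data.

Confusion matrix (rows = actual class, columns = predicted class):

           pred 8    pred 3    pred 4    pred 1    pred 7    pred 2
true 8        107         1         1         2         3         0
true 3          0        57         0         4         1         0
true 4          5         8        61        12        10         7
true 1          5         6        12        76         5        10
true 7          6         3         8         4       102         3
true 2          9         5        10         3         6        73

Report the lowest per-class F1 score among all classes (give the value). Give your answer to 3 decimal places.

Per-class F1 score (2·TP/(2·TP+FP+FN)):
  8: TP=107, FP=0+5+5+6+9=25, FN=1+1+2+3+0=7 → 214/246 = 0.8699
  3: TP=57, FP=1+8+6+3+5=23, FN=0+0+4+1+0=5 → 114/142 = 0.8028
  4: TP=61, FP=1+0+12+8+10=31, FN=5+8+12+10+7=42 → 122/195 = 0.6256
  1: TP=76, FP=2+4+12+4+3=25, FN=5+6+12+5+10=38 → 152/215 = 0.7070
  7: TP=102, FP=3+1+10+5+6=25, FN=6+3+8+4+3=24 → 204/253 = 0.8063
  2: TP=73, FP=0+0+7+10+3=20, FN=9+5+10+3+6=33 → 146/199 = 0.7337
Lowest is class '4' with F1 score = 0.626.

0.626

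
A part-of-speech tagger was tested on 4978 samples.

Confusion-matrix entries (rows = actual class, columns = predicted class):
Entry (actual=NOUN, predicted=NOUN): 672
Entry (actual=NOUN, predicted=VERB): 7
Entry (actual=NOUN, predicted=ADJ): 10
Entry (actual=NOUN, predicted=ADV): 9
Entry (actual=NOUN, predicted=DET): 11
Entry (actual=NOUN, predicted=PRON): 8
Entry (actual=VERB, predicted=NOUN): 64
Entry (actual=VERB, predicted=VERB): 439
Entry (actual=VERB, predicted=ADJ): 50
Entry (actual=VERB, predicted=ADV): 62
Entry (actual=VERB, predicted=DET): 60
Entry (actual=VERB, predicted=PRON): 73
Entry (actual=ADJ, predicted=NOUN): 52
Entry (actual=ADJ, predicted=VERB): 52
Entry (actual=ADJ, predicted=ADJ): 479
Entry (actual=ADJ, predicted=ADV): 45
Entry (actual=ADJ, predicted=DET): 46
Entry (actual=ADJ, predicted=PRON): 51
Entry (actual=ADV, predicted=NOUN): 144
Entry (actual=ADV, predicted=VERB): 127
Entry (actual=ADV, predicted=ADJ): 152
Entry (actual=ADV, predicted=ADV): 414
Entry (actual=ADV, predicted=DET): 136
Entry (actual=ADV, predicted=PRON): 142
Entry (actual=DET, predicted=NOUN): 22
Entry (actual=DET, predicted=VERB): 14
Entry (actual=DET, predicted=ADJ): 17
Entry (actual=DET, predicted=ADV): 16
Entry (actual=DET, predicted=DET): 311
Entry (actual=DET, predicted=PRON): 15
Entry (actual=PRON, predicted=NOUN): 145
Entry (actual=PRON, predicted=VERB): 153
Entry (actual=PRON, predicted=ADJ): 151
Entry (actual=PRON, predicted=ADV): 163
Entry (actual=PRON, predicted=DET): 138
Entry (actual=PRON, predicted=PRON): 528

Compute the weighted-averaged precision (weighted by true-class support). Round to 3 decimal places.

0.584

Per-class precision (TP/(TP+FP)):
  NOUN: TP=672, FP=64+52+144+22+145=427 → 672/1099 = 0.6115
  VERB: TP=439, FP=7+52+127+14+153=353 → 439/792 = 0.5543
  ADJ: TP=479, FP=10+50+152+17+151=380 → 479/859 = 0.5576
  ADV: TP=414, FP=9+62+45+16+163=295 → 414/709 = 0.5839
  DET: TP=311, FP=11+60+46+136+138=391 → 311/702 = 0.4430
  PRON: TP=528, FP=8+73+51+142+15=289 → 528/817 = 0.6463
Weighted-precision = Σ (supportᵢ/N)·precisionᵢ with N=4978: (717/4978)·0.6115 + (748/4978)·0.5543 + (725/4978)·0.5576 + (1115/4978)·0.5839 + (395/4978)·0.4430 + (1278/4978)·0.6463 = 0.584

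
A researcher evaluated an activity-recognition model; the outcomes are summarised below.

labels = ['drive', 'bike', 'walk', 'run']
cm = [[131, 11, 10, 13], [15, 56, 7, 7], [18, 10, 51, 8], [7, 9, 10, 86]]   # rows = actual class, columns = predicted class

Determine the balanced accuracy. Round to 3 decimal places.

Balanced accuracy = mean of per-class recall.
  drive: recall = 131/165 = 0.7939
  bike: recall = 56/85 = 0.6588
  walk: recall = 51/87 = 0.5862
  run: recall = 86/112 = 0.7679
Mean = (0.7939 + 0.6588 + 0.5862 + 0.7679) / 4 = 0.702

0.702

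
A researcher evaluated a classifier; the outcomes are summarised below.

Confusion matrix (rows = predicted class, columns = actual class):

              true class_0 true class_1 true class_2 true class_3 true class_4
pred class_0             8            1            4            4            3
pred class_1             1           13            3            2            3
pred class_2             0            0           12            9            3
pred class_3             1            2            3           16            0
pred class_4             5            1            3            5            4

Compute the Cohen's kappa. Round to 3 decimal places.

0.371

Observed agreement pₒ = trace/N = 53/106 = 0.5000
Expected agreement pₑ = Σ (rowᵢ·colᵢ)/N² = (15·20 + 17·22 + 25·24 + 36·22 + 13·18)/106² = 0.2047
κ = (pₒ − pₑ)/(1 − pₑ) = (0.5000 − 0.2047)/(1 − 0.2047) = 0.371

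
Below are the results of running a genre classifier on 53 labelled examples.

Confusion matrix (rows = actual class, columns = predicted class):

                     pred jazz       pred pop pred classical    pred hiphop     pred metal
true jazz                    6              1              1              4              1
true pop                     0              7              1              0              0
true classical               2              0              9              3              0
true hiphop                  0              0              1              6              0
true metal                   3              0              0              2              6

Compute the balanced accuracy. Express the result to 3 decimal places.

Balanced accuracy = mean of per-class recall.
  jazz: recall = 6/13 = 0.4615
  pop: recall = 7/8 = 0.8750
  classical: recall = 9/14 = 0.6429
  hiphop: recall = 6/7 = 0.8571
  metal: recall = 6/11 = 0.5455
Mean = (0.4615 + 0.8750 + 0.6429 + 0.8571 + 0.5455) / 5 = 0.676

0.676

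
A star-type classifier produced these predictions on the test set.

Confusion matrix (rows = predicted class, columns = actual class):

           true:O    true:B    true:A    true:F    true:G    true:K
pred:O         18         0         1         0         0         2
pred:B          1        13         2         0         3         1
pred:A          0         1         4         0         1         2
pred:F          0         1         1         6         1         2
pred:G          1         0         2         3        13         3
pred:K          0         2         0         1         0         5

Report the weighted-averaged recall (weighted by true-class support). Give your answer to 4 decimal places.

0.6556

Per-class recall (TP/(TP+FN)):
  O: TP=18, FN=1+0+0+1+0=2 → 18/20 = 0.90000
  B: TP=13, FN=0+1+1+0+2=4 → 13/17 = 0.76471
  A: TP=4, FN=1+2+1+2+0=6 → 4/10 = 0.40000
  F: TP=6, FN=0+0+0+3+1=4 → 6/10 = 0.60000
  G: TP=13, FN=0+3+1+1+0=5 → 13/18 = 0.72222
  K: TP=5, FN=2+1+2+2+3=10 → 5/15 = 0.33333
Weighted-recall = Σ (supportᵢ/N)·recallᵢ with N=90: (20/90)·0.90000 + (17/90)·0.76471 + (10/90)·0.40000 + (10/90)·0.60000 + (18/90)·0.72222 + (15/90)·0.33333 = 0.6556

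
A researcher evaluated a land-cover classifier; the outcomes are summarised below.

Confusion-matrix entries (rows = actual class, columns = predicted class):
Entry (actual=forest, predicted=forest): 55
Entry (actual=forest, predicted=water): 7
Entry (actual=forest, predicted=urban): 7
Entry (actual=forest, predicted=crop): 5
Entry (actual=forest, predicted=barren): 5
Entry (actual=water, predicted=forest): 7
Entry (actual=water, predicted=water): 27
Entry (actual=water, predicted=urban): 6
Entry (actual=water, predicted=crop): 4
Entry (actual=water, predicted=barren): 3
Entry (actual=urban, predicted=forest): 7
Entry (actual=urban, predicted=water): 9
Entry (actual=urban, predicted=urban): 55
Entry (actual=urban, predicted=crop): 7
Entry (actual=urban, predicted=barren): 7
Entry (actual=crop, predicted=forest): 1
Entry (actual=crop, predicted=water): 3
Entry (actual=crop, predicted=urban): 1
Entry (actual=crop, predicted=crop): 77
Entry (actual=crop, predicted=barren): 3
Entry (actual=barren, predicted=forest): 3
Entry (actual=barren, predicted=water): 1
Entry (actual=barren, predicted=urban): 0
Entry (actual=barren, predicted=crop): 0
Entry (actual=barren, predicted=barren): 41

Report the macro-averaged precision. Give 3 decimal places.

0.730

Per-class precision (TP/(TP+FP)):
  forest: TP=55, FP=7+7+1+3=18 → 55/73 = 0.7534
  water: TP=27, FP=7+9+3+1=20 → 27/47 = 0.5745
  urban: TP=55, FP=7+6+1+0=14 → 55/69 = 0.7971
  crop: TP=77, FP=5+4+7+0=16 → 77/93 = 0.8280
  barren: TP=41, FP=5+3+7+3=18 → 41/59 = 0.6949
Macro-precision = mean = (0.7534 + 0.5745 + 0.7971 + 0.8280 + 0.6949) / 5 = 0.730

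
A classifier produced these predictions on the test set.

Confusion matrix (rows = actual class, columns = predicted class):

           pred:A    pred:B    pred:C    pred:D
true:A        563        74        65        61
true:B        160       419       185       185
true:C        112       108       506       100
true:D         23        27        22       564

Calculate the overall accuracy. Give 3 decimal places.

0.647

Accuracy = trace / total = (563+419+506+564=2052) / 3174 = 2052/3174 = 0.647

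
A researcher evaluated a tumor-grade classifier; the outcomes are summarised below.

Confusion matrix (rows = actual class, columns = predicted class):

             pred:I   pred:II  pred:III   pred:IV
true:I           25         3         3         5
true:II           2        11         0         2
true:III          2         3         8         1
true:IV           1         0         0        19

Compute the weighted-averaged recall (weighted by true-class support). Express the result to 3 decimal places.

0.741

Per-class recall (TP/(TP+FN)):
  I: TP=25, FN=3+3+5=11 → 25/36 = 0.6944
  II: TP=11, FN=2+0+2=4 → 11/15 = 0.7333
  III: TP=8, FN=2+3+1=6 → 8/14 = 0.5714
  IV: TP=19, FN=1+0+0=1 → 19/20 = 0.9500
Weighted-recall = Σ (supportᵢ/N)·recallᵢ with N=85: (36/85)·0.6944 + (15/85)·0.7333 + (14/85)·0.5714 + (20/85)·0.9500 = 0.741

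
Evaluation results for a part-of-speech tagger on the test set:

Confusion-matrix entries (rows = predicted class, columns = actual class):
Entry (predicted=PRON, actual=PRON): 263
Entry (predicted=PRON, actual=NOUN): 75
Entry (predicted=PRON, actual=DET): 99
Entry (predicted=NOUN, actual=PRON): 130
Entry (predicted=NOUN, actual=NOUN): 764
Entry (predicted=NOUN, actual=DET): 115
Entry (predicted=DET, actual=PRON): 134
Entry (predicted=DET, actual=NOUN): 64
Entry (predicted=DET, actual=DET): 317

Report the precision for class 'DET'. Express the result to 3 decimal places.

precision = TP/(TP+FP).
DET: TP=317, FP=134+64=198 → 317/515 = 0.6155

0.616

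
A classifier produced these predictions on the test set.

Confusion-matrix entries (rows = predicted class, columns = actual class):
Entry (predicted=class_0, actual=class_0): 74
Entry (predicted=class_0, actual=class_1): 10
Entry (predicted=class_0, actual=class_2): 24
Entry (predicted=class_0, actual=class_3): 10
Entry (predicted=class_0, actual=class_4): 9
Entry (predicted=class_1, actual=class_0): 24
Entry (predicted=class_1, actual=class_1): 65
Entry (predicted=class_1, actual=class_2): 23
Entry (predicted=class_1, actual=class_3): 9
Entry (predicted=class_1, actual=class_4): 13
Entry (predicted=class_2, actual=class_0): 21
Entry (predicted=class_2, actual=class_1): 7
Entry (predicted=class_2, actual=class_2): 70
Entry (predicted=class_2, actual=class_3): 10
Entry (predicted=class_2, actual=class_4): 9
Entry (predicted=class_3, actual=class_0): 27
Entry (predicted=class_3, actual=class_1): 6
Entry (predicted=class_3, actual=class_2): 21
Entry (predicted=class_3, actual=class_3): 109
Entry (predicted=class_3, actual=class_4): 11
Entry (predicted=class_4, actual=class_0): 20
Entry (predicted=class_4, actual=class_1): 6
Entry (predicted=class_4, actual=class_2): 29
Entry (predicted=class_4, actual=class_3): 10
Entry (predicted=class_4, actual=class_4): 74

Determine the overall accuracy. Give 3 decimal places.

Accuracy = trace / total = (74+65+70+109+74=392) / 691 = 392/691 = 0.567

0.567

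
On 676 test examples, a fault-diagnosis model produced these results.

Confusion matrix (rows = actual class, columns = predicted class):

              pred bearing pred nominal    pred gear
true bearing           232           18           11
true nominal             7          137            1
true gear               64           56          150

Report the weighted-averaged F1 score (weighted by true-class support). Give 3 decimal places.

0.760

Per-class F1 score (2·TP/(2·TP+FP+FN)):
  bearing: TP=232, FP=7+64=71, FN=18+11=29 → 464/564 = 0.8227
  nominal: TP=137, FP=18+56=74, FN=7+1=8 → 274/356 = 0.7697
  gear: TP=150, FP=11+1=12, FN=64+56=120 → 300/432 = 0.6944
Weighted-F1 score = Σ (supportᵢ/N)·F1 scoreᵢ with N=676: (261/676)·0.8227 + (145/676)·0.7697 + (270/676)·0.6944 = 0.760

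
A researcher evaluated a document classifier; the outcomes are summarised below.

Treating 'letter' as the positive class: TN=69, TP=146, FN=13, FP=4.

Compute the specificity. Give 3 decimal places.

0.945

Specificity = TN/(TN+FP) = 69/(69+4) = 0.945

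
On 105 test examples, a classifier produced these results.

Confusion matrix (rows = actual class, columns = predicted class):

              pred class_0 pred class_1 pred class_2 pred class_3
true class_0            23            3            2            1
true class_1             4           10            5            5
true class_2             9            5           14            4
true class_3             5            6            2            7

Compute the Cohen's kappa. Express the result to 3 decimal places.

Observed agreement pₒ = trace/N = 54/105 = 0.5143
Expected agreement pₑ = Σ (rowᵢ·colᵢ)/N² = (29·41 + 24·24 + 32·23 + 20·17)/105² = 0.2577
κ = (pₒ − pₑ)/(1 − pₑ) = (0.5143 − 0.2577)/(1 − 0.2577) = 0.346

0.346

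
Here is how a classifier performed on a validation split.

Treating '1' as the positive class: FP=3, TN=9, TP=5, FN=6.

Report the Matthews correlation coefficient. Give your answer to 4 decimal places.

0.2145

MCC = (TP·TN − FP·FN) / √((TP+FP)(TP+FN)(TN+FP)(TN+FN))
Numerator = 5·9 − 3·6 = 27
Denominator = √(8·11·12·15) = √15840 = 125.8571
MCC = 27 / 125.8571 = 0.2145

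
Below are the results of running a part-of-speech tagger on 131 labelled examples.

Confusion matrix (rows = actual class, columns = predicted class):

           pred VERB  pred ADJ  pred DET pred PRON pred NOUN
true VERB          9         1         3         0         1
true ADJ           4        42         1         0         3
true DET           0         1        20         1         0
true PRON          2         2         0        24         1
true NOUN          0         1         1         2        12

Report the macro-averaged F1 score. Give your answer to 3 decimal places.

Per-class F1 score (2·TP/(2·TP+FP+FN)):
  VERB: TP=9, FP=4+0+2+0=6, FN=1+3+0+1=5 → 18/29 = 0.6207
  ADJ: TP=42, FP=1+1+2+1=5, FN=4+1+0+3=8 → 84/97 = 0.8660
  DET: TP=20, FP=3+1+0+1=5, FN=0+1+1+0=2 → 40/47 = 0.8511
  PRON: TP=24, FP=0+0+1+2=3, FN=2+2+0+1=5 → 48/56 = 0.8571
  NOUN: TP=12, FP=1+3+0+1=5, FN=0+1+1+2=4 → 24/33 = 0.7273
Macro-F1 score = mean = (0.6207 + 0.8660 + 0.8511 + 0.8571 + 0.7273) / 5 = 0.784

0.784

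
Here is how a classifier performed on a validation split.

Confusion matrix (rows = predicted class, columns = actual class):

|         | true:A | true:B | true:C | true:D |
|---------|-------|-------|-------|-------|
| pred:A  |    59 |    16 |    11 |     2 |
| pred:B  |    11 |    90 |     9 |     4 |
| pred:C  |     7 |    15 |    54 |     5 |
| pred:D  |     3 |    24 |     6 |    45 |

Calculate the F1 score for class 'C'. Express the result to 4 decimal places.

One-vs-rest for 'C': TP = diagonal; FP = other classes predicted 'C'; FN = 'C' predicted as other.
F1 score = 2·TP/(2·TP+FP+FN).
C: TP=54, FP=7+15+5=27, FN=11+9+6=26 → 108/161 = 0.67081

0.6708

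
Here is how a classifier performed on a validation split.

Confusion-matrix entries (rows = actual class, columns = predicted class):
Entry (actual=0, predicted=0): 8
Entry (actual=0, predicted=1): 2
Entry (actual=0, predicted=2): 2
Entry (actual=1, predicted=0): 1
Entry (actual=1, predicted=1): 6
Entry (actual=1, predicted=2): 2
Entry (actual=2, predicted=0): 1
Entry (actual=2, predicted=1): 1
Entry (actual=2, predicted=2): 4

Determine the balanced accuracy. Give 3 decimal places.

0.667

Balanced accuracy = mean of per-class recall.
  0: recall = 8/12 = 0.6667
  1: recall = 6/9 = 0.6667
  2: recall = 4/6 = 0.6667
Mean = (0.6667 + 0.6667 + 0.6667) / 3 = 0.667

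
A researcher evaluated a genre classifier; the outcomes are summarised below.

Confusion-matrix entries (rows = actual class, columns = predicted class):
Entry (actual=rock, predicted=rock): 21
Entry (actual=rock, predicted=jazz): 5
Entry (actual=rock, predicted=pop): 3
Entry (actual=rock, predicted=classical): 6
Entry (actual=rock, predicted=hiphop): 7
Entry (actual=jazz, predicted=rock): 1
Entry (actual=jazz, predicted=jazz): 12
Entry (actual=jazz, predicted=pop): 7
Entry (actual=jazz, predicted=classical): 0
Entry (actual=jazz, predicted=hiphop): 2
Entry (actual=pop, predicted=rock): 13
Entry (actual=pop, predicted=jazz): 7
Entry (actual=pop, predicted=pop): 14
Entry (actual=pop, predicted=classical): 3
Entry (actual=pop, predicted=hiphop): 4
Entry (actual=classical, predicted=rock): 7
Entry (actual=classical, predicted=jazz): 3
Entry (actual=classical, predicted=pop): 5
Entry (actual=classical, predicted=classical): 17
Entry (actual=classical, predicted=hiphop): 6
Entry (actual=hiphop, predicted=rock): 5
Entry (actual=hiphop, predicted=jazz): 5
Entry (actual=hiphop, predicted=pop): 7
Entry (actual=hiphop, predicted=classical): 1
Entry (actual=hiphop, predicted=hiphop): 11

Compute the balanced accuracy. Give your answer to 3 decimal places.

Balanced accuracy = mean of per-class recall.
  rock: recall = 21/42 = 0.5000
  jazz: recall = 12/22 = 0.5455
  pop: recall = 14/41 = 0.3415
  classical: recall = 17/38 = 0.4474
  hiphop: recall = 11/29 = 0.3793
Mean = (0.5000 + 0.5455 + 0.3415 + 0.4474 + 0.3793) / 5 = 0.443

0.443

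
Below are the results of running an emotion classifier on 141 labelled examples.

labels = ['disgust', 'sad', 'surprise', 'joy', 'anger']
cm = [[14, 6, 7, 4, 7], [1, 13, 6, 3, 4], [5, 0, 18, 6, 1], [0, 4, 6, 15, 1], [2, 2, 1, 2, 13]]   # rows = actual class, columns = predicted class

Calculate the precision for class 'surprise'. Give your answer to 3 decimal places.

precision = TP/(TP+FP).
surprise: TP=18, FP=7+6+6+1=20 → 18/38 = 0.4737

0.474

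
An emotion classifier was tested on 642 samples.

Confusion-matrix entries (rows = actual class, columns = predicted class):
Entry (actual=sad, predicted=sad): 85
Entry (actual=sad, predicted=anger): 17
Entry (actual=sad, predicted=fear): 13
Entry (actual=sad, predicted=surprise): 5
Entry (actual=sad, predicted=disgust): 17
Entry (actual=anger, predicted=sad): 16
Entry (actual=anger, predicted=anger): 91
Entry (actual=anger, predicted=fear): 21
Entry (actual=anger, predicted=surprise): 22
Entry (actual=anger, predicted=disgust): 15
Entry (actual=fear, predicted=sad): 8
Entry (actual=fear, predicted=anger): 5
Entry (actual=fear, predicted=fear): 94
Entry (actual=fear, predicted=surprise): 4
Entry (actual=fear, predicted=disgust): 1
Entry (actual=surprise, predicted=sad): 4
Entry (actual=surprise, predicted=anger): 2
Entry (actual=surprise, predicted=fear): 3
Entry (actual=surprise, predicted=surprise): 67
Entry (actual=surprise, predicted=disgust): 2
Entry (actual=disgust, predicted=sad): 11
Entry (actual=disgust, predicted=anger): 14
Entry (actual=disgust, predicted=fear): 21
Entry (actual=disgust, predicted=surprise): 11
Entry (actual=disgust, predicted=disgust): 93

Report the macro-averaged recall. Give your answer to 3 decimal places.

Per-class recall (TP/(TP+FN)):
  sad: TP=85, FN=17+13+5+17=52 → 85/137 = 0.6204
  anger: TP=91, FN=16+21+22+15=74 → 91/165 = 0.5515
  fear: TP=94, FN=8+5+4+1=18 → 94/112 = 0.8393
  surprise: TP=67, FN=4+2+3+2=11 → 67/78 = 0.8590
  disgust: TP=93, FN=11+14+21+11=57 → 93/150 = 0.6200
Macro-recall = mean = (0.6204 + 0.5515 + 0.8393 + 0.8590 + 0.6200) / 5 = 0.698

0.698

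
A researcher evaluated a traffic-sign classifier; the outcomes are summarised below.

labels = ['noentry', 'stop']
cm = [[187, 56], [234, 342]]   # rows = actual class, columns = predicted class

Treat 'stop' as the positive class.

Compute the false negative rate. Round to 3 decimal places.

0.406

FNR = FN/(FN+TP) = 234/(234+342) = 0.406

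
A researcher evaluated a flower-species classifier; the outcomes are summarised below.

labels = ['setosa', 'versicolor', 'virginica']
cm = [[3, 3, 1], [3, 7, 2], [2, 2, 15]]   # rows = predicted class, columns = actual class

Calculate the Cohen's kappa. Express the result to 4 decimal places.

0.4523

Observed agreement pₒ = trace/N = 25/38 = 0.65789
Expected agreement pₑ = Σ (rowᵢ·colᵢ)/N² = (8·7 + 12·12 + 18·19)/38² = 0.37535
κ = (pₒ − pₑ)/(1 − pₑ) = (0.65789 − 0.37535)/(1 − 0.37535) = 0.4523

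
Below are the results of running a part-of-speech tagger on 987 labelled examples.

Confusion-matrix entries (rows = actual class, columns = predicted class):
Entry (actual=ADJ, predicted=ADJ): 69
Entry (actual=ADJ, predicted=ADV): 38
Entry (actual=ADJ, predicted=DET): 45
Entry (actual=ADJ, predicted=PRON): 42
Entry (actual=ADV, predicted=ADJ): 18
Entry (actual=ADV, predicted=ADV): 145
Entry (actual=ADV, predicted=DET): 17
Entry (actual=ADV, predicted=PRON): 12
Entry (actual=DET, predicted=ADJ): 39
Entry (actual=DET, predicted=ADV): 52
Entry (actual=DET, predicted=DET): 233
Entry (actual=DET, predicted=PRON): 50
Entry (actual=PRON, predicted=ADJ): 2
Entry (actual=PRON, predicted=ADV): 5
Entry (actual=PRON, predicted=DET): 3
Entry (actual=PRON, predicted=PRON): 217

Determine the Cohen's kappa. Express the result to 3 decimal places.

Observed agreement pₒ = trace/N = 664/987 = 0.6727
Expected agreement pₑ = Σ (rowᵢ·colᵢ)/N² = (194·128 + 192·240 + 374·298 + 227·321)/987² = 0.2620
κ = (pₒ − pₑ)/(1 − pₑ) = (0.6727 − 0.2620)/(1 − 0.2620) = 0.557

0.557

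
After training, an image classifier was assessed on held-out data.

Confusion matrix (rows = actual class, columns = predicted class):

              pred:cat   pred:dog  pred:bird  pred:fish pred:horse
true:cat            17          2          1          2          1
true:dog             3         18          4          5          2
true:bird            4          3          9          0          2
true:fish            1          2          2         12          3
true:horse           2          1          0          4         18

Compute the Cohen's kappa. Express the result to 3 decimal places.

0.531

Observed agreement pₒ = trace/N = 74/118 = 0.6271
Expected agreement pₑ = Σ (rowᵢ·colᵢ)/N² = (23·27 + 32·26 + 18·16 + 20·23 + 25·26)/118² = 0.2048
κ = (pₒ − pₑ)/(1 − pₑ) = (0.6271 − 0.2048)/(1 − 0.2048) = 0.531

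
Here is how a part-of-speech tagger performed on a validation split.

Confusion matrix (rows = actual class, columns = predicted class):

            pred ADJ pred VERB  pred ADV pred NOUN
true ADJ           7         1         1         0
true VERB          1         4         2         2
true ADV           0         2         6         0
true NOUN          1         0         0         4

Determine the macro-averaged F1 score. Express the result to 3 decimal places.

Per-class F1 score (2·TP/(2·TP+FP+FN)):
  ADJ: TP=7, FP=1+0+1=2, FN=1+1+0=2 → 14/18 = 0.7778
  VERB: TP=4, FP=1+2+0=3, FN=1+2+2=5 → 8/16 = 0.5000
  ADV: TP=6, FP=1+2+0=3, FN=0+2+0=2 → 12/17 = 0.7059
  NOUN: TP=4, FP=0+2+0=2, FN=1+0+0=1 → 8/11 = 0.7273
Macro-F1 score = mean = (0.7778 + 0.5000 + 0.7059 + 0.7273) / 4 = 0.678

0.678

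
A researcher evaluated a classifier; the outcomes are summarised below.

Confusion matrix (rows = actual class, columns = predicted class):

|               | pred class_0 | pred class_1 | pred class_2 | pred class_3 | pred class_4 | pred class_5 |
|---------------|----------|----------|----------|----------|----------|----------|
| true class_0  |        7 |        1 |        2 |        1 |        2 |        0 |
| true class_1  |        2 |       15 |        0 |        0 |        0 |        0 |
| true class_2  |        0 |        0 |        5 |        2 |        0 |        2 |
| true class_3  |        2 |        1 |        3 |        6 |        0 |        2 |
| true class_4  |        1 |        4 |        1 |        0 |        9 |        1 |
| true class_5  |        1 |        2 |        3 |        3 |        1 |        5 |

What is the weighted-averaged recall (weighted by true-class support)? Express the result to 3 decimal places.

0.560

Per-class recall (TP/(TP+FN)):
  class_0: TP=7, FN=1+2+1+2+0=6 → 7/13 = 0.5385
  class_1: TP=15, FN=2+0+0+0+0=2 → 15/17 = 0.8824
  class_2: TP=5, FN=0+0+2+0+2=4 → 5/9 = 0.5556
  class_3: TP=6, FN=2+1+3+0+2=8 → 6/14 = 0.4286
  class_4: TP=9, FN=1+4+1+0+1=7 → 9/16 = 0.5625
  class_5: TP=5, FN=1+2+3+3+1=10 → 5/15 = 0.3333
Weighted-recall = Σ (supportᵢ/N)·recallᵢ with N=84: (13/84)·0.5385 + (17/84)·0.8824 + (9/84)·0.5556 + (14/84)·0.4286 + (16/84)·0.5625 + (15/84)·0.3333 = 0.560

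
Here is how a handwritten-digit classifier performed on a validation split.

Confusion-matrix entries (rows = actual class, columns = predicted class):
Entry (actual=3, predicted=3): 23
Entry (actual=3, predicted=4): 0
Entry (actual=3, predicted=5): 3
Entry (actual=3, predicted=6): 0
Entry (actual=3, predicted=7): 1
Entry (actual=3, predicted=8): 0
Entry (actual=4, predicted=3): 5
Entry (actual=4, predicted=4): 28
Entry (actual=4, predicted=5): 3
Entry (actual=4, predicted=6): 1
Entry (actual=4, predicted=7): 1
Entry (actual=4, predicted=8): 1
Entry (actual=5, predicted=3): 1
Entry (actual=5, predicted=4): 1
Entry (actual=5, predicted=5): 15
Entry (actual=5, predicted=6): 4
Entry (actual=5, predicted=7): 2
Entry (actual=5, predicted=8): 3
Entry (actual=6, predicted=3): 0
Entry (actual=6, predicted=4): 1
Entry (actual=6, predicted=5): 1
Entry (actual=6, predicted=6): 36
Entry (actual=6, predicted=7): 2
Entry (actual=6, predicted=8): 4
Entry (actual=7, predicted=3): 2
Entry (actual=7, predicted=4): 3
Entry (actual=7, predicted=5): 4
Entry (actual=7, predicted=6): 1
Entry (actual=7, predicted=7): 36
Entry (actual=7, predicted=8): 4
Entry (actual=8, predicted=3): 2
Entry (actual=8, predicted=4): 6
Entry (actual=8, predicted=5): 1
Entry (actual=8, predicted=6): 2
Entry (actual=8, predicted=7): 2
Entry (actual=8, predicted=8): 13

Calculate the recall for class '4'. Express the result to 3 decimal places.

0.718

recall = TP/(TP+FN).
4: TP=28, FN=5+3+1+1+1=11 → 28/39 = 0.7179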